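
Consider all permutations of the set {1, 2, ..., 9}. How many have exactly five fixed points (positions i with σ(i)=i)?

1134

Choose which 5 of the 9 are fixed: C(9,5) = 126.
The other 4 form a derangement: !4 = 9.
Total: 126 × 9 = 1134.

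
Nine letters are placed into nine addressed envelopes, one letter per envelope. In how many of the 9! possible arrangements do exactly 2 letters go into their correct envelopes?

Pick the 2 fixed positions: C(9,2) = 36 ways.
The other 7 form a derangement: !7 = 1854.
Total: 36 × 1854 = 66744.

66744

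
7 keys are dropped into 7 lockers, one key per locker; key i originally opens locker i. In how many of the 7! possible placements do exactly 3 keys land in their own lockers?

Choose which 3 of the 7 are fixed: C(7,3) = 35.
The remaining 4 must be deranged: !4 = 9.
Total: 35 × 9 = 315.

315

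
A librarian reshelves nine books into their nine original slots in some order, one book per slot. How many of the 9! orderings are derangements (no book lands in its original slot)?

The subfactorial !9 = [9!/e] (nearest integer).
9! = 362880, and 362880/e ≈ 133496.09, so !9 = 133496.

133496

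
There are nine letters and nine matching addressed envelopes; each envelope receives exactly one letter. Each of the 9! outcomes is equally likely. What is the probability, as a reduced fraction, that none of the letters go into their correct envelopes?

Favorable outcomes: !9 = 133496.
Total outcomes: 9! = 362880.
Probability = 133496/362880 = 16687/45360.

16687/45360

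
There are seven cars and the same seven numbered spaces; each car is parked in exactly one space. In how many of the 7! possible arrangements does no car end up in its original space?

!7 is the nearest integer to 7!/e.
7! = 5040, and 5040/e ≈ 1854.11, so !7 = 1854.

1854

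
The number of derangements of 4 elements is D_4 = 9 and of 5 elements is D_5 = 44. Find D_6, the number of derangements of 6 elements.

265

D_6 = (6-1)·(D_5 + D_4) = 5·(44 + 9) = 5·53 = 265.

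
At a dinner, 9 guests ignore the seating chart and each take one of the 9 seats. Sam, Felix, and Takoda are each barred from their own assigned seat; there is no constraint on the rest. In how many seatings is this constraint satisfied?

256320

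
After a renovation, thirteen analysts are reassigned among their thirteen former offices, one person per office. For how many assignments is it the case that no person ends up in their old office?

The number of derangements of 13 is !13 = Σ_{k=0}^{13} (-1)^k·13!/k!
= 13! - 13!/1! + 13!/2! - 13!/3! + 13!/4! - 13!/5! + 13!/6! - 13!/7! + 13!/8! - 13!/9! + 13!/10! - 13!/11! + 13!/12! - 13!/13!
= 6227020800 - 6227020800 + 3113510400 - 1037836800 + 259459200 - 51891840 + 8648640 - 1235520 + 154440 - 17160 + 1716 - 156 + 13 - 1
= 2290792932

2290792932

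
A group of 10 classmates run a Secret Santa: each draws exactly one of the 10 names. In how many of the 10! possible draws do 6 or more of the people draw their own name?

# with exactly i fixed is C(10,i)·!(10-i); sum over i=6..10:
  i=6: C(10,6)·!4 = 210·9 = 1890
  i=7: C(10,7)·!3 = 120·2 = 240
  i=8: C(10,8)·!2 = 45·1 = 45
  i=9: C(10,9)·!1 = 10·0 = 0
  i=10: C(10,10)·!0 = 1·1 = 1
Total = 2176.

2176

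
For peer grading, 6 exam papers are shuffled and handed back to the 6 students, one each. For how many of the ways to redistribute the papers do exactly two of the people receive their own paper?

135

Pick the 2 fixed positions: C(6,2) = 15 ways.
The remaining 4 must be deranged: !4 = 9.
Total: 15 × 9 = 135.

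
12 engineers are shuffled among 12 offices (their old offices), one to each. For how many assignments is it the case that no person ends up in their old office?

The subfactorial !12 = [12!/e] (nearest integer).
12! = 479001600, and 479001600/e ≈ 176214840.93, so !12 = 176214841.

176214841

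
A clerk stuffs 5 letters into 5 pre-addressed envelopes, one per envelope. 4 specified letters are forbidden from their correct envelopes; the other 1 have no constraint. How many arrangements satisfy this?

Let A_j be the event that the j-th constrained one is fixed. By inclusion-exclusion over the 4 events:
Σ_{j=0}^{4} (-1)^j C(4,j)(5-j)!
= C(4,0)·5! - C(4,1)·4! + C(4,2)·3! - C(4,3)·2! + C(4,4)·1!
= 120 - 96 + 36 - 8 + 1
= 53

53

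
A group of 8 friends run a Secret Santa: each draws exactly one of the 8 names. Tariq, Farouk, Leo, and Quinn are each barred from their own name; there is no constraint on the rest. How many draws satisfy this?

24024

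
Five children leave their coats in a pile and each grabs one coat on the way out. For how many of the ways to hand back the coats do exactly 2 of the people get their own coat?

Choose which 2 of the 5 are fixed: C(5,2) = 10.
The remaining 3 must be deranged: !3 = 2.
Total: 10 × 2 = 20.

20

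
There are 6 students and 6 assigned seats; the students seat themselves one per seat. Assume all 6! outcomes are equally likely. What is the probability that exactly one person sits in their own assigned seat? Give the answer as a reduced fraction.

11/30

Favorable outcomes: C(6,1)·!5 = 6·44 = 264.
Total outcomes: 6! = 720.
Probability = 264/720 = 11/30.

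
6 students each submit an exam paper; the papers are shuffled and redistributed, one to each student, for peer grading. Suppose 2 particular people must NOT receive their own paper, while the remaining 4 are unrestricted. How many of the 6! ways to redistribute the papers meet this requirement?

504

Inclusion-exclusion on the 2 forbidden self-matches:
Σ_{j=0}^{2} (-1)^j C(2,j)(6-j)!
= C(2,0)·6! - C(2,1)·5! + C(2,2)·4!
= 720 - 240 + 24
= 504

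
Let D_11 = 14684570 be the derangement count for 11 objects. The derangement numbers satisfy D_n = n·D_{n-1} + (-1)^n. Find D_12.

176214841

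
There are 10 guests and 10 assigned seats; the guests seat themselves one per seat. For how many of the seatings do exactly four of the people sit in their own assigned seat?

Pick the 4 fixed positions: C(10,4) = 210 ways.
The remaining 6 must be deranged: !6 = 265.
Total: 210 × 265 = 55650.

55650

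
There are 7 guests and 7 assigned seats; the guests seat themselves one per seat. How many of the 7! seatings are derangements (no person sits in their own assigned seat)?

1854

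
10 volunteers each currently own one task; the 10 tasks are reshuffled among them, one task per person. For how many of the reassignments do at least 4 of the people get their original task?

68914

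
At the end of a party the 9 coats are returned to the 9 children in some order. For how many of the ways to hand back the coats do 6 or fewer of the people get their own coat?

Sum C(9,i)·!(9-i) for i = 0..6:
  i=0: C(9,0)·!9 = 1·133496 = 133496
  i=1: C(9,1)·!8 = 9·14833 = 133497
  i=2: C(9,2)·!7 = 36·1854 = 66744
  i=3: C(9,3)·!6 = 84·265 = 22260
  i=4: C(9,4)·!5 = 126·44 = 5544
  i=5: C(9,5)·!4 = 126·9 = 1134
  i=6: C(9,6)·!3 = 84·2 = 168
Total = 362843.

362843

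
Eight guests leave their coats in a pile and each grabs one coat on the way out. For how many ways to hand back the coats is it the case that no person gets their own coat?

14833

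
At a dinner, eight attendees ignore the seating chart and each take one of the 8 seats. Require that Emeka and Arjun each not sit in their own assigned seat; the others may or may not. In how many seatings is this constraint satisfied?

30960

Inclusion-exclusion on the 2 forbidden self-matches:
Σ_{j=0}^{2} (-1)^j C(2,j)(8-j)!
= C(2,0)·8! - C(2,1)·7! + C(2,2)·6!
= 40320 - 10080 + 720
= 30960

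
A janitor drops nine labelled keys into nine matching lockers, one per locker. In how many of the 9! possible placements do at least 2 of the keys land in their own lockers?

Sum C(9,i)·!(9-i) for i = 2..9:
  i=2: C(9,2)·!7 = 36·1854 = 66744
  i=3: C(9,3)·!6 = 84·265 = 22260
  i=4: C(9,4)·!5 = 126·44 = 5544
  i=5: C(9,5)·!4 = 126·9 = 1134
  i=6: C(9,6)·!3 = 84·2 = 168
  i=7: C(9,7)·!2 = 36·1 = 36
  i=8: C(9,8)·!1 = 9·0 = 0
  i=9: C(9,9)·!0 = 1·1 = 1
Total = 95887.

95887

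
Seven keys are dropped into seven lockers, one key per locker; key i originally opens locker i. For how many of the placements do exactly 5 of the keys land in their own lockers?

21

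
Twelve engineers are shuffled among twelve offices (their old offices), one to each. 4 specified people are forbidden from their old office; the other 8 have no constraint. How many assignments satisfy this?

Let A_j be the event that the j-th constrained one is fixed. By inclusion-exclusion over the 4 events:
Σ_{j=0}^{4} (-1)^j C(4,j)(12-j)!
= C(4,0)·12! - C(4,1)·11! + C(4,2)·10! - C(4,3)·9! + C(4,4)·8!
= 479001600 - 159667200 + 21772800 - 1451520 + 40320
= 339696000

339696000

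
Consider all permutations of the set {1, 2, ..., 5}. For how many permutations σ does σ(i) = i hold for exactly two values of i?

20

Pick the 2 fixed positions: C(5,2) = 10 ways.
The remaining 3 must be deranged: !3 = 2.
Total: 10 × 2 = 20.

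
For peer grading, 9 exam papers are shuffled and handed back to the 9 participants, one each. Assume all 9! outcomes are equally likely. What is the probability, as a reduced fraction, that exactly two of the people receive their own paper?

Favorable outcomes: C(9,2)·!7 = 36·1854 = 66744.
Total outcomes: 9! = 362880.
Probability = 66744/362880 = 103/560.

103/560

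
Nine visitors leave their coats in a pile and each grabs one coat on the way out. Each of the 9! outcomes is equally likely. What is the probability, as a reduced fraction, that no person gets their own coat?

16687/45360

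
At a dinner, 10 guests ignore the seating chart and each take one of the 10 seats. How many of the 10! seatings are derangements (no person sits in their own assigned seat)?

1334961

!10 is the nearest integer to 10!/e.
10! = 3628800, and 3628800/e ≈ 1334960.92, so !10 = 1334961.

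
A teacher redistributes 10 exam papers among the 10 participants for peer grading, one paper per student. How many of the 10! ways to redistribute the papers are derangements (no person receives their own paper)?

The number of derangements of 10 is !10 = Σ_{k=0}^{10} (-1)^k·10!/k!
= 10! - 10!/1! + 10!/2! - 10!/3! + 10!/4! - 10!/5! + 10!/6! - 10!/7! + 10!/8! - 10!/9! + 10!/10!
= 3628800 - 3628800 + 1814400 - 604800 + 151200 - 30240 + 5040 - 720 + 90 - 10 + 1
= 1334961

1334961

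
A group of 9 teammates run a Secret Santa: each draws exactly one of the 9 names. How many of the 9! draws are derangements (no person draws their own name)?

133496

The subfactorial !9 = [9!/e] (nearest integer).
9! = 362880, and 362880/e ≈ 133496.09, so !9 = 133496.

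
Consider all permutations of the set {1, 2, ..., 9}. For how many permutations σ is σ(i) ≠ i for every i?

Recurrence: !9 = 8·(!8 + !7).
!9 = 8·(14833 + 1854) = 8·16687 = 133496

133496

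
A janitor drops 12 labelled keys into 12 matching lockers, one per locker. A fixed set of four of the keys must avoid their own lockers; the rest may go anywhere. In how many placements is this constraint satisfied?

339696000

Inclusion-exclusion on the 4 forbidden self-matches:
Σ_{j=0}^{4} (-1)^j C(4,j)(12-j)!
= C(4,0)·12! - C(4,1)·11! + C(4,2)·10! - C(4,3)·9! + C(4,4)·8!
= 479001600 - 159667200 + 21772800 - 1451520 + 40320
= 339696000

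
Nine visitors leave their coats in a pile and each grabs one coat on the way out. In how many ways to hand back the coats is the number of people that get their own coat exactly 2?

66744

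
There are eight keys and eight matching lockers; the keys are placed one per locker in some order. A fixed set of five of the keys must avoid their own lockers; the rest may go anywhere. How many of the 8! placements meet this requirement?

Let A_j be the event that the j-th constrained one is fixed. By inclusion-exclusion over the 5 events:
Σ_{j=0}^{5} (-1)^j C(5,j)(8-j)!
= C(5,0)·8! - C(5,1)·7! + C(5,2)·6! - C(5,3)·5! + C(5,4)·4! - C(5,5)·3!
= 40320 - 25200 + 7200 - 1200 + 120 - 6
= 21234

21234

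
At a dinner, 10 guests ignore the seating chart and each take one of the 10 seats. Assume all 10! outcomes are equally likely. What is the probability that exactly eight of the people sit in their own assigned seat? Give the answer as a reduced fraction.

1/80640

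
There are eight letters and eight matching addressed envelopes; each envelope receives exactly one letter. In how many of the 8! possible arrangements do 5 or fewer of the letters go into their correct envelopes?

# with exactly i fixed is C(8,i)·!(8-i); sum over i=0..5:
  i=0: C(8,0)·!8 = 1·14833 = 14833
  i=1: C(8,1)·!7 = 8·1854 = 14832
  i=2: C(8,2)·!6 = 28·265 = 7420
  i=3: C(8,3)·!5 = 56·44 = 2464
  i=4: C(8,4)·!4 = 70·9 = 630
  i=5: C(8,5)·!3 = 56·2 = 112
Total = 40291.

40291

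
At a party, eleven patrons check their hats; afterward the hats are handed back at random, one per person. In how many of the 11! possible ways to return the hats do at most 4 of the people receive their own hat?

39770686

Sum C(11,i)·!(11-i) for i = 0..4:
  i=0: C(11,0)·!11 = 1·14684570 = 14684570
  i=1: C(11,1)·!10 = 11·1334961 = 14684571
  i=2: C(11,2)·!9 = 55·133496 = 7342280
  i=3: C(11,3)·!8 = 165·14833 = 2447445
  i=4: C(11,4)·!7 = 330·1854 = 611820
Total = 39770686.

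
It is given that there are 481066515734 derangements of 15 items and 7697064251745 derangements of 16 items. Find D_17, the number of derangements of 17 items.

130850092279664

D_17 = (17-1)·(D_16 + D_15) = 16·(7697064251745 + 481066515734) = 16·8178130767479 = 130850092279664.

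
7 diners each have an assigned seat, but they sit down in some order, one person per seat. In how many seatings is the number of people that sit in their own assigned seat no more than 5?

5039

Sum C(7,i)·!(7-i) for i = 0..5:
  i=0: C(7,0)·!7 = 1·1854 = 1854
  i=1: C(7,1)·!6 = 7·265 = 1855
  i=2: C(7,2)·!5 = 21·44 = 924
  i=3: C(7,3)·!4 = 35·9 = 315
  i=4: C(7,4)·!3 = 35·2 = 70
  i=5: C(7,5)·!2 = 21·1 = 21
Total = 5039.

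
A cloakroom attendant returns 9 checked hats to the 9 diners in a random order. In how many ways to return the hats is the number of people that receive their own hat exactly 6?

Choose which 6 of the 9 are fixed: C(9,6) = 84.
The remaining 3 must be deranged: !3 = 2.
Total: 84 × 2 = 168.

168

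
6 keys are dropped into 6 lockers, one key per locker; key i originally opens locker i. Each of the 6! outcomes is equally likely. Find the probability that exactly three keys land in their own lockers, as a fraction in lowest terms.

1/18

Favorable outcomes: C(6,3)·!3 = 20·2 = 40.
Total outcomes: 6! = 720.
Probability = 40/720 = 1/18.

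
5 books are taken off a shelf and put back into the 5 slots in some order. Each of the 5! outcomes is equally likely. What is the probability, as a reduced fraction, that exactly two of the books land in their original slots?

1/6

Favorable outcomes: C(5,2)·!3 = 10·2 = 20.
Total outcomes: 5! = 120.
Probability = 20/120 = 1/6.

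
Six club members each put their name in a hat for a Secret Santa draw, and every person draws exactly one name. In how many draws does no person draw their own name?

Use !n = (n-1)(!(n-1) + !(n-2)).
!6 = 5·(44 + 9) = 5·53 = 265

265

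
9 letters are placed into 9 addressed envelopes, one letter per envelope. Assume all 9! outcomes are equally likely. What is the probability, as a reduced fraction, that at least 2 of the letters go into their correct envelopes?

Favorable outcomes: Σ_{i≥2} C(9,i)·!(9-i) = 36·1854 + 84·265 + 126·44 + 126·9 + 84·2 + 36·1 + 9·0 + 1·1 = 95887.
Total outcomes: 9! = 362880.
Probability = 95887/362880 = 95887/362880.

95887/362880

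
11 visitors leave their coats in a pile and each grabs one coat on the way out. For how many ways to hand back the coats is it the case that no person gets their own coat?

14684570

The subfactorial !11 = [11!/e] (nearest integer).
11! = 39916800, and 39916800/e ≈ 14684570.08, so !11 = 14684570.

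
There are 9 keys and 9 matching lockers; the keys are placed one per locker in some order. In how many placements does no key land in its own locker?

133496

!9 = 9! · Σ_{k=0}^{9} (-1)^k/k!
= 9! - 9!/1! + 9!/2! - 9!/3! + 9!/4! - 9!/5! + 9!/6! - 9!/7! + 9!/8! - 9!/9!
= 362880 - 362880 + 181440 - 60480 + 15120 - 3024 + 504 - 72 + 9 - 1
= 133496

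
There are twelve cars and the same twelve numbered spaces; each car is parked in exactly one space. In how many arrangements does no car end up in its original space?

Recurrence: !12 = 12·!11 + (-1)^12.
!12 = 12·14684570 + 1 = 176214841

176214841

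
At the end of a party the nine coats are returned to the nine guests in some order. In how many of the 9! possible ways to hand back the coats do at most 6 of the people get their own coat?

362843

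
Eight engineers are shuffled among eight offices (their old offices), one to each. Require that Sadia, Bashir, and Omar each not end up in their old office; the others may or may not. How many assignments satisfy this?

Inclusion-exclusion on the 3 forbidden self-matches:
Σ_{j=0}^{3} (-1)^j C(3,j)(8-j)!
= C(3,0)·8! - C(3,1)·7! + C(3,2)·6! - C(3,3)·5!
= 40320 - 15120 + 2160 - 120
= 27240

27240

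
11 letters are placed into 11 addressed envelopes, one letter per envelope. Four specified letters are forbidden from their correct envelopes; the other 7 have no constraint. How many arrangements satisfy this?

Let A_j be the event that the j-th constrained one is fixed. By inclusion-exclusion over the 4 events:
Σ_{j=0}^{4} (-1)^j C(4,j)(11-j)!
= C(4,0)·11! - C(4,1)·10! + C(4,2)·9! - C(4,3)·8! + C(4,4)·7!
= 39916800 - 14515200 + 2177280 - 161280 + 5040
= 27422640

27422640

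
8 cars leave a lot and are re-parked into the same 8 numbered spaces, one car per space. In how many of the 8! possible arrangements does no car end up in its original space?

14833

!8 is the nearest integer to 8!/e.
8! = 40320, and 40320/e ≈ 14832.90, so !8 = 14833.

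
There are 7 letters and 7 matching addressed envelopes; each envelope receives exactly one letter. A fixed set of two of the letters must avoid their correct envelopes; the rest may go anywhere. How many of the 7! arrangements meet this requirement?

3720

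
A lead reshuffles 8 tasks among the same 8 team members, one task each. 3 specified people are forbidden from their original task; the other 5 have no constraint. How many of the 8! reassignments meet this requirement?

27240

Inclusion-exclusion on the 3 forbidden self-matches:
Σ_{j=0}^{3} (-1)^j C(3,j)(8-j)!
= C(3,0)·8! - C(3,1)·7! + C(3,2)·6! - C(3,3)·5!
= 40320 - 15120 + 2160 - 120
= 27240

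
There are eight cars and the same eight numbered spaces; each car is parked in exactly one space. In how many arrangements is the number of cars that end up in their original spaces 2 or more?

10655

# with exactly i fixed is C(8,i)·!(8-i); sum over i=2..8:
  i=2: C(8,2)·!6 = 28·265 = 7420
  i=3: C(8,3)·!5 = 56·44 = 2464
  i=4: C(8,4)·!4 = 70·9 = 630
  i=5: C(8,5)·!3 = 56·2 = 112
  i=6: C(8,6)·!2 = 28·1 = 28
  i=7: C(8,7)·!1 = 8·0 = 0
  i=8: C(8,8)·!0 = 1·1 = 1
Total = 10655.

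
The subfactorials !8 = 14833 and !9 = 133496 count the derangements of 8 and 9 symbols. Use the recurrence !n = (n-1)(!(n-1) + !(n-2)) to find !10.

1334961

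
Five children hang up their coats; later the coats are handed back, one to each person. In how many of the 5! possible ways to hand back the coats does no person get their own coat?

44

!5 = 5! · Σ_{k=0}^{5} (-1)^k/k!
= 5! - 5!/1! + 5!/2! - 5!/3! + 5!/4! - 5!/5!
= 120 - 120 + 60 - 20 + 5 - 1
= 44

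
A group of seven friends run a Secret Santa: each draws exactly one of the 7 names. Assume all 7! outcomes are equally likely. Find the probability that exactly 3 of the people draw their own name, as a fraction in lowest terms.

1/16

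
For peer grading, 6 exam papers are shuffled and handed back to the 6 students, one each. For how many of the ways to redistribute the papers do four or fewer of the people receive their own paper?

# with exactly i fixed is C(6,i)·!(6-i); sum over i=0..4:
  i=0: C(6,0)·!6 = 1·265 = 265
  i=1: C(6,1)·!5 = 6·44 = 264
  i=2: C(6,2)·!4 = 15·9 = 135
  i=3: C(6,3)·!3 = 20·2 = 40
  i=4: C(6,4)·!2 = 15·1 = 15
Total = 719.

719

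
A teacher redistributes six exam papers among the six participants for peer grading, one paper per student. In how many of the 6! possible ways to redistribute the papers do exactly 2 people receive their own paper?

135

Pick the 2 fixed positions: C(6,2) = 15 ways.
The remaining 4 must be deranged: !4 = 9.
Total: 15 × 9 = 135.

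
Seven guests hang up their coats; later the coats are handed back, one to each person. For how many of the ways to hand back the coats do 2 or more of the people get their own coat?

1331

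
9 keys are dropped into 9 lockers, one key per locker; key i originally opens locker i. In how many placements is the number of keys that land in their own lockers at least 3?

29143

# with exactly i fixed is C(9,i)·!(9-i); sum over i=3..9:
  i=3: C(9,3)·!6 = 84·265 = 22260
  i=4: C(9,4)·!5 = 126·44 = 5544
  i=5: C(9,5)·!4 = 126·9 = 1134
  i=6: C(9,6)·!3 = 84·2 = 168
  i=7: C(9,7)·!2 = 36·1 = 36
  i=8: C(9,8)·!1 = 9·0 = 0
  i=9: C(9,9)·!0 = 1·1 = 1
Total = 29143.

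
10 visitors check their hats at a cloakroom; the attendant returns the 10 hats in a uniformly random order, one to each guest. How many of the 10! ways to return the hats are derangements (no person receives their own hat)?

Use !n = (n-1)(!(n-1) + !(n-2)).
!10 = 9·(133496 + 14833) = 9·148329 = 1334961

1334961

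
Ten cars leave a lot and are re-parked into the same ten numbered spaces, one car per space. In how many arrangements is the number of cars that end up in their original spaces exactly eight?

Pick the 8 fixed positions: C(10,8) = 45 ways.
The other 2 form a derangement: !2 = 1.
Total: 45 × 1 = 45.

45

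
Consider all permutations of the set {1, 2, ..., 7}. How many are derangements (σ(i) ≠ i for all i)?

1854

!7 = 7! · Σ_{k=0}^{7} (-1)^k/k!
= 7! - 7!/1! + 7!/2! - 7!/3! + 7!/4! - 7!/5! + 7!/6! - 7!/7!
= 5040 - 5040 + 2520 - 840 + 210 - 42 + 7 - 1
= 1854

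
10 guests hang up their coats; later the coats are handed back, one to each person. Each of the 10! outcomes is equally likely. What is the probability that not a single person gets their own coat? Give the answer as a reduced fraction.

Favorable outcomes: !10 = 1334961.
Total outcomes: 10! = 3628800.
Probability = 1334961/3628800 = 16481/44800.

16481/44800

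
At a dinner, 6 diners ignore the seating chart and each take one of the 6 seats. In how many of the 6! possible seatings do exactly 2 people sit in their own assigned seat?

Choose which 2 of the 6 are fixed: C(6,2) = 15.
The other 4 form a derangement: !4 = 9.
Total: 15 × 9 = 135.

135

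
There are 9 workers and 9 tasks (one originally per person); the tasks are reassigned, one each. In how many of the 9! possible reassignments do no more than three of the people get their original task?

355997

Sum C(9,i)·!(9-i) for i = 0..3:
  i=0: C(9,0)·!9 = 1·133496 = 133496
  i=1: C(9,1)·!8 = 9·14833 = 133497
  i=2: C(9,2)·!7 = 36·1854 = 66744
  i=3: C(9,3)·!6 = 84·265 = 22260
Total = 355997.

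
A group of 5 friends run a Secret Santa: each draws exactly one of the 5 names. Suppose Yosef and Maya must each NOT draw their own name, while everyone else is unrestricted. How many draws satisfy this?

Let A_j be the event that the j-th constrained one is fixed. By inclusion-exclusion over the 2 events:
Σ_{j=0}^{2} (-1)^j C(2,j)(5-j)!
= C(2,0)·5! - C(2,1)·4! + C(2,2)·3!
= 120 - 48 + 6
= 78

78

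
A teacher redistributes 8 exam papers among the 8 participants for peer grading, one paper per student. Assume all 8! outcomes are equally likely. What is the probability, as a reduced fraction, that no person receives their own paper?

2119/5760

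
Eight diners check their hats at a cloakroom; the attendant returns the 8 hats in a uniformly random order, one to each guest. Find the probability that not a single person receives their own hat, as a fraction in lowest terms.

Favorable outcomes: !8 = 14833.
Total outcomes: 8! = 40320.
Probability = 14833/40320 = 2119/5760.

2119/5760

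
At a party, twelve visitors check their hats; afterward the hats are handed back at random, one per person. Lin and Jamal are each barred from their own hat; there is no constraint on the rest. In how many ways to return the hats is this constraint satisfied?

402796800

Let A_j be the event that the j-th constrained one is fixed. By inclusion-exclusion over the 2 events:
Σ_{j=0}^{2} (-1)^j C(2,j)(12-j)!
= C(2,0)·12! - C(2,1)·11! + C(2,2)·10!
= 479001600 - 79833600 + 3628800
= 402796800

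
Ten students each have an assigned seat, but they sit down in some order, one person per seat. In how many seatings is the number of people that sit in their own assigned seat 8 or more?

# with exactly i fixed is C(10,i)·!(10-i); sum over i=8..10:
  i=8: C(10,8)·!2 = 45·1 = 45
  i=9: C(10,9)·!1 = 10·0 = 0
  i=10: C(10,10)·!0 = 1·1 = 1
Total = 46.

46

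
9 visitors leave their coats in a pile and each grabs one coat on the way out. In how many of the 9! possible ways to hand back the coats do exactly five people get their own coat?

1134

Choose which 5 of the 9 are fixed: C(9,5) = 126.
The other 4 form a derangement: !4 = 9.
Total: 126 × 9 = 1134.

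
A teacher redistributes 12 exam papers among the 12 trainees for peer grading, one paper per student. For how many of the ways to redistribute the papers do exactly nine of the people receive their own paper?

440

Choose which 9 of the 12 are fixed: C(12,9) = 220.
The remaining 3 must be deranged: !3 = 2.
Total: 220 × 2 = 440.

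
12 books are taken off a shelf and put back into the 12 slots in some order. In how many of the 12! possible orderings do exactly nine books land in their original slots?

Choose which 9 of the 12 are fixed: C(12,9) = 220.
The other 3 form a derangement: !3 = 2.
Total: 220 × 2 = 440.

440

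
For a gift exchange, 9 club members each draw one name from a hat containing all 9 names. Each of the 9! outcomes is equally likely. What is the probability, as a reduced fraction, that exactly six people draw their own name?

1/2160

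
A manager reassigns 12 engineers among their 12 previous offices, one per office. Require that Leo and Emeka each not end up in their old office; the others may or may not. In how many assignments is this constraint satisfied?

Inclusion-exclusion on the 2 forbidden self-matches:
Σ_{j=0}^{2} (-1)^j C(2,j)(12-j)!
= C(2,0)·12! - C(2,1)·11! + C(2,2)·10!
= 479001600 - 79833600 + 3628800
= 402796800

402796800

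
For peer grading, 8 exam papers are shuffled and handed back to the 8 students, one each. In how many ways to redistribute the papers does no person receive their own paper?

14833

The number of derangements of 8 is !8 = Σ_{k=0}^{8} (-1)^k·8!/k!
= 8! - 8!/1! + 8!/2! - 8!/3! + 8!/4! - 8!/5! + 8!/6! - 8!/7! + 8!/8!
= 40320 - 40320 + 20160 - 6720 + 1680 - 336 + 56 - 8 + 1
= 14833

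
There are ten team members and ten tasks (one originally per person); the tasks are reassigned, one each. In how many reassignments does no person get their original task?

1334961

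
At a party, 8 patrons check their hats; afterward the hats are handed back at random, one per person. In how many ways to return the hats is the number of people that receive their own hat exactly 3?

2464

Pick the 3 fixed positions: C(8,3) = 56 ways.
The remaining 5 must be deranged: !5 = 44.
Total: 56 × 44 = 2464.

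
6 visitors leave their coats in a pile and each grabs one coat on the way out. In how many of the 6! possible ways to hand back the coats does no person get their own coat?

Recurrence: !6 = 5·(!5 + !4).
!6 = 5·(44 + 9) = 5·53 = 265

265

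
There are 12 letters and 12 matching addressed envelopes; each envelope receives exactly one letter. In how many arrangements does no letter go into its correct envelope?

176214841

!12 = 12! · Σ_{k=0}^{12} (-1)^k/k!
= 12! - 12!/1! + 12!/2! - 12!/3! + 12!/4! - 12!/5! + 12!/6! - 12!/7! + 12!/8! - 12!/9! + 12!/10! - 12!/11! + 12!/12!
= 479001600 - 479001600 + 239500800 - 79833600 + 19958400 - 3991680 + 665280 - 95040 + 11880 - 1320 + 132 - 12 + 1
= 176214841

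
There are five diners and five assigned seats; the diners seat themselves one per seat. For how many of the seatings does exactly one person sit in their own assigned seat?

45

Choose which one of the 5 is fixed: C(5,1) = 5.
The other 4 form a derangement: !4 = 9.
Total: 5 × 9 = 45.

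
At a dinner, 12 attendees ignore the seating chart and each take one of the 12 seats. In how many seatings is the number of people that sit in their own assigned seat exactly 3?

29369120

Choose which 3 of the 12 are fixed: C(12,3) = 220.
The other 9 form a derangement: !9 = 133496.
Total: 220 × 133496 = 29369120.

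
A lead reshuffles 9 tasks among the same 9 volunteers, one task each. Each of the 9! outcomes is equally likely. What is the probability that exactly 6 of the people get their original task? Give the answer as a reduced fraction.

Favorable outcomes: C(9,6)·!3 = 84·2 = 168.
Total outcomes: 9! = 362880.
Probability = 168/362880 = 1/2160.

1/2160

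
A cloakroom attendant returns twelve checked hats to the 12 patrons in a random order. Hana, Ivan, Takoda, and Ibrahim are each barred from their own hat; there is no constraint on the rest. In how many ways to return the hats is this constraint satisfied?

Let A_j be the event that the j-th constrained one is fixed. By inclusion-exclusion over the 4 events:
Σ_{j=0}^{4} (-1)^j C(4,j)(12-j)!
= C(4,0)·12! - C(4,1)·11! + C(4,2)·10! - C(4,3)·9! + C(4,4)·8!
= 479001600 - 159667200 + 21772800 - 1451520 + 40320
= 339696000

339696000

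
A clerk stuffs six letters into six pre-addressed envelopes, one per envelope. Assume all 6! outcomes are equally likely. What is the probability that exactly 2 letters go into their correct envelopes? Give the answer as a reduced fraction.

3/16

Favorable outcomes: C(6,2)·!4 = 15·9 = 135.
Total outcomes: 6! = 720.
Probability = 135/720 = 3/16.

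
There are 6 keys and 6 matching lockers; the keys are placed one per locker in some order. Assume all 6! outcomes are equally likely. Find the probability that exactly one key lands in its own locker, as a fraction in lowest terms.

Favorable outcomes: C(6,1)·!5 = 6·44 = 264.
Total outcomes: 6! = 720.
Probability = 264/720 = 11/30.

11/30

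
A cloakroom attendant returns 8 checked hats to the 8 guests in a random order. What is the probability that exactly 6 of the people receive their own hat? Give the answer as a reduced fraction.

1/1440

Favorable outcomes: C(8,6)·!2 = 28·1 = 28.
Total outcomes: 8! = 40320.
Probability = 28/40320 = 1/1440.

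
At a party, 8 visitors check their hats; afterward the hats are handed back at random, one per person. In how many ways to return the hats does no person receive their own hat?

14833

The number of derangements of 8 is !8 = Σ_{k=0}^{8} (-1)^k·8!/k!
= 8! - 8!/1! + 8!/2! - 8!/3! + 8!/4! - 8!/5! + 8!/6! - 8!/7! + 8!/8!
= 40320 - 40320 + 20160 - 6720 + 1680 - 336 + 56 - 8 + 1
= 14833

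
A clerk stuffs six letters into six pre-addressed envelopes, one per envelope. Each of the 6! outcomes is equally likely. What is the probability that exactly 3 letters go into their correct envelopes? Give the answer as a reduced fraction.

1/18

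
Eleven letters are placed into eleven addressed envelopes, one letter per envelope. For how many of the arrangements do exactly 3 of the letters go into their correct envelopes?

2447445

Pick the 3 fixed positions: C(11,3) = 165 ways.
The other 8 form a derangement: !8 = 14833.
Total: 165 × 14833 = 2447445.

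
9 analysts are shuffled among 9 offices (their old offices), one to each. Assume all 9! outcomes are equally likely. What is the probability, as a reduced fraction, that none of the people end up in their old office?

16687/45360

Favorable outcomes: !9 = 133496.
Total outcomes: 9! = 362880.
Probability = 133496/362880 = 16687/45360.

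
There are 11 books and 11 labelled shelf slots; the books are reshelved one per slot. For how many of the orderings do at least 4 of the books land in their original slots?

757934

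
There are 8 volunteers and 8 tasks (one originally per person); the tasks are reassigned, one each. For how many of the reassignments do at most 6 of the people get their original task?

40319

# with exactly i fixed is C(8,i)·!(8-i); sum over i=0..6:
  i=0: C(8,0)·!8 = 1·14833 = 14833
  i=1: C(8,1)·!7 = 8·1854 = 14832
  i=2: C(8,2)·!6 = 28·265 = 7420
  i=3: C(8,3)·!5 = 56·44 = 2464
  i=4: C(8,4)·!4 = 70·9 = 630
  i=5: C(8,5)·!3 = 56·2 = 112
  i=6: C(8,6)·!2 = 28·1 = 28
Total = 40319.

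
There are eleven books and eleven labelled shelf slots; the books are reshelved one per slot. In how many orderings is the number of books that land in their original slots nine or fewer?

39916799

# with exactly i fixed is C(11,i)·!(11-i); sum over i=0..9:
  i=0: C(11,0)·!11 = 1·14684570 = 14684570
  i=1: C(11,1)·!10 = 11·1334961 = 14684571
  i=2: C(11,2)·!9 = 55·133496 = 7342280
  i=3: C(11,3)·!8 = 165·14833 = 2447445
  i=4: C(11,4)·!7 = 330·1854 = 611820
  i=5: C(11,5)·!6 = 462·265 = 122430
  i=6: C(11,6)·!5 = 462·44 = 20328
  i=7: C(11,7)·!4 = 330·9 = 2970
  i=8: C(11,8)·!3 = 165·2 = 330
  i=9: C(11,9)·!2 = 55·1 = 55
Total = 39916799.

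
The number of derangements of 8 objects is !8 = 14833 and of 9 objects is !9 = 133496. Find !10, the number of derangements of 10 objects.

!10 = (10-1)·(!9 + !8) = 9·(133496 + 14833) = 9·148329 = 1334961.

1334961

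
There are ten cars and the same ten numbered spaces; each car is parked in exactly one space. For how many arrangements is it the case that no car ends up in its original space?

1334961

The subfactorial !10 = [10!/e] (nearest integer).
10! = 3628800, and 3628800/e ≈ 1334960.92, so !10 = 1334961.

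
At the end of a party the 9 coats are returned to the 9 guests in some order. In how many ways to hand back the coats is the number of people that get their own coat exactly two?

Pick the 2 fixed positions: C(9,2) = 36 ways.
The other 7 form a derangement: !7 = 1854.
Total: 36 × 1854 = 66744.

66744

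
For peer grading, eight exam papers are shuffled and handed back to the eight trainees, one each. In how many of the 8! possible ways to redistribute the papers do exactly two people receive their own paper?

Pick the 2 fixed positions: C(8,2) = 28 ways.
The other 6 form a derangement: !6 = 265.
Total: 28 × 265 = 7420.

7420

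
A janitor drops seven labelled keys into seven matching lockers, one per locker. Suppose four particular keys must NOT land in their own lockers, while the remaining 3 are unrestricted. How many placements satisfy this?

Let A_j be the event that the j-th constrained one is fixed. By inclusion-exclusion over the 4 events:
Σ_{j=0}^{4} (-1)^j C(4,j)(7-j)!
= C(4,0)·7! - C(4,1)·6! + C(4,2)·5! - C(4,3)·4! + C(4,4)·3!
= 5040 - 2880 + 720 - 96 + 6
= 2790

2790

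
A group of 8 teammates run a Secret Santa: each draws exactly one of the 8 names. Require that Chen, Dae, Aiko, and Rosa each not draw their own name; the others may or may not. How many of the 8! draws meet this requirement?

24024

Inclusion-exclusion on the 4 forbidden self-matches:
Σ_{j=0}^{4} (-1)^j C(4,j)(8-j)!
= C(4,0)·8! - C(4,1)·7! + C(4,2)·6! - C(4,3)·5! + C(4,4)·4!
= 40320 - 20160 + 4320 - 480 + 24
= 24024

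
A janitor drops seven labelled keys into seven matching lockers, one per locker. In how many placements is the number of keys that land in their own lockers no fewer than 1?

3186

# with exactly i fixed is C(7,i)·!(7-i); sum over i=1..7:
  i=1: C(7,1)·!6 = 7·265 = 1855
  i=2: C(7,2)·!5 = 21·44 = 924
  i=3: C(7,3)·!4 = 35·9 = 315
  i=4: C(7,4)·!3 = 35·2 = 70
  i=5: C(7,5)·!2 = 21·1 = 21
  i=6: C(7,6)·!1 = 7·0 = 0
  i=7: C(7,7)·!0 = 1·1 = 1
Total = 3186.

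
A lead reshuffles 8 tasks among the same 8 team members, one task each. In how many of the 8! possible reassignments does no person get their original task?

14833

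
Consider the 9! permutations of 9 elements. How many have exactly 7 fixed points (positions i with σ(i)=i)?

Choose which 7 of the 9 are fixed: C(9,7) = 36.
The remaining 2 must be deranged: !2 = 1.
Total: 36 × 1 = 36.

36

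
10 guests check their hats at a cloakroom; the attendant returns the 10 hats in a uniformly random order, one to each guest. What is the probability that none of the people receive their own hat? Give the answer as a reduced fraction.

Favorable outcomes: !10 = 1334961.
Total outcomes: 10! = 3628800.
Probability = 1334961/3628800 = 16481/44800.

16481/44800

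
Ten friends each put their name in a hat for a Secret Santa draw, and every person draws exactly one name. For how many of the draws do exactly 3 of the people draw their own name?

Pick the 3 fixed positions: C(10,3) = 120 ways.
The other 7 form a derangement: !7 = 1854.
Total: 120 × 1854 = 222480.

222480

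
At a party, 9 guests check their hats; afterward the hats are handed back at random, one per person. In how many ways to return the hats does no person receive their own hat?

133496

!9 = 9! · Σ_{k=0}^{9} (-1)^k/k!
= 9! - 9!/1! + 9!/2! - 9!/3! + 9!/4! - 9!/5! + 9!/6! - 9!/7! + 9!/8! - 9!/9!
= 362880 - 362880 + 181440 - 60480 + 15120 - 3024 + 504 - 72 + 9 - 1
= 133496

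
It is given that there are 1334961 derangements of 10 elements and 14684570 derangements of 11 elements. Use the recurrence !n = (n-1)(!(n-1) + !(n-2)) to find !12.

!12 = (12-1)·(!11 + !10) = 11·(14684570 + 1334961) = 11·16019531 = 176214841.

176214841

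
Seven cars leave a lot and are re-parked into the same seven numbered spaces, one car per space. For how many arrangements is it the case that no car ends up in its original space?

1854

Use !n = n·!(n-1) + (-1)^n.
!7 = 7·265 - 1 = 1854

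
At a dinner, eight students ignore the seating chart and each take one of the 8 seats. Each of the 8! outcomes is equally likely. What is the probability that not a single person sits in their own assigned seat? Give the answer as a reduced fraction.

2119/5760

Favorable outcomes: !8 = 14833.
Total outcomes: 8! = 40320.
Probability = 14833/40320 = 2119/5760.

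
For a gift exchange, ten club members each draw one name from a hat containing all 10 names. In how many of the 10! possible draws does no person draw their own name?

1334961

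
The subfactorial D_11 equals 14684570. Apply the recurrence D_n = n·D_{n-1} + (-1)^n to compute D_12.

D_12 = 12·14684570 + 1 = 176214841.

176214841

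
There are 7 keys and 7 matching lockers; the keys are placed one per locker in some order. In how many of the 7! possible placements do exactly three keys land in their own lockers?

Choose which 3 of the 7 are fixed: C(7,3) = 35.
The other 4 form a derangement: !4 = 9.
Total: 35 × 9 = 315.

315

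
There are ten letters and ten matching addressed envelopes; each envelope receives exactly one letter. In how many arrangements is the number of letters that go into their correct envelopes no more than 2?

Sum C(10,i)·!(10-i) for i = 0..2:
  i=0: C(10,0)·!10 = 1·1334961 = 1334961
  i=1: C(10,1)·!9 = 10·133496 = 1334960
  i=2: C(10,2)·!8 = 45·14833 = 667485
Total = 3337406.

3337406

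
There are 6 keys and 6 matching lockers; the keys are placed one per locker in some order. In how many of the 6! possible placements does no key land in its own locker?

!6 is the nearest integer to 6!/e.
6! = 720, and 720/e ≈ 264.87, so !6 = 265.

265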